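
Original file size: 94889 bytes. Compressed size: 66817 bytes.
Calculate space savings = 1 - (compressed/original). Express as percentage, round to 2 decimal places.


ratio = compressed/original = 66817/94889 = 0.70416
savings = 1 - ratio = 1 - 0.70416 = 0.29584
as a percentage: 0.29584 * 100 = 29.58%

Space savings = 1 - 66817/94889 = 29.58%


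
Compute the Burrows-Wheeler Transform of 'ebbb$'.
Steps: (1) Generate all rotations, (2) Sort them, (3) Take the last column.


Rotations (sorted):
  0: $ebbb -> last char: b
  1: b$ebb -> last char: b
  2: bb$eb -> last char: b
  3: bbb$e -> last char: e
  4: ebbb$ -> last char: $


BWT = bbbe$


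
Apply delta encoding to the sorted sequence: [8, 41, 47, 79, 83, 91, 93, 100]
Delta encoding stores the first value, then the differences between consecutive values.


First value: 8
Deltas:
  41 - 8 = 33
  47 - 41 = 6
  79 - 47 = 32
  83 - 79 = 4
  91 - 83 = 8
  93 - 91 = 2
  100 - 93 = 7


Delta encoded: [8, 33, 6, 32, 4, 8, 2, 7]


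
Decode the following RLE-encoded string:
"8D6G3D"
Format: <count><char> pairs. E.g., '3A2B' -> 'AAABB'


Expanding each <count><char> pair:
  8D -> 'DDDDDDDD'
  6G -> 'GGGGGG'
  3D -> 'DDD'

Decoded = DDDDDDDDGGGGGGDDD


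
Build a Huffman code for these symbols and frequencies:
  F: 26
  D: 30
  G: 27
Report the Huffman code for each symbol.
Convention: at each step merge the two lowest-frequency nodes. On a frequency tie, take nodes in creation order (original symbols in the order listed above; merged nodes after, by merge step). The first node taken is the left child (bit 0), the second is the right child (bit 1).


Huffman tree construction:
Step 1: Merge F(26) + G(27) = 53
Step 2: Merge D(30) + (F+G)(53) = 83
Read each symbol's code off the tree from the root (left child = 0, right child = 1).

Codes:
  F: 10 (length 2)
  D: 0 (length 1)
  G: 11 (length 2)
Average code length: 136/83 = 1.6386 bits/symbol


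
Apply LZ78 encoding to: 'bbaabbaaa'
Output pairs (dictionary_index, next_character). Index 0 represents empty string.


LZ78 encoding steps:
Dictionary: {0: ''}
Step 1: w='' (idx 0), next='b' -> output (0, 'b'), add 'b' as idx 1
Step 2: w='b' (idx 1), next='a' -> output (1, 'a'), add 'ba' as idx 2
Step 3: w='' (idx 0), next='a' -> output (0, 'a'), add 'a' as idx 3
Step 4: w='b' (idx 1), next='b' -> output (1, 'b'), add 'bb' as idx 4
Step 5: w='a' (idx 3), next='a' -> output (3, 'a'), add 'aa' as idx 5
Step 6: w='a' (idx 3), end of input -> output (3, '')


Encoded: [(0, 'b'), (1, 'a'), (0, 'a'), (1, 'b'), (3, 'a'), (3, '')]


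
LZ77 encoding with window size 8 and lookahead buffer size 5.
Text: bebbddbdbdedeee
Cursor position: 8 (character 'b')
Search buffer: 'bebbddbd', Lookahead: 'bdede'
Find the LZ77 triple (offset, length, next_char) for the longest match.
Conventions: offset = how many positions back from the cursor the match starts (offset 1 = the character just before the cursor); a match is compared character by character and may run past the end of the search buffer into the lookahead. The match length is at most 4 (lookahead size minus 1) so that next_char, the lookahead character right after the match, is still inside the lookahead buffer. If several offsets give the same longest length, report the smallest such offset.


Try each offset into the search buffer:
  offset=1 (pos 7, char 'd'): match length 0
  offset=2 (pos 6, char 'b'): match length 2
  offset=3 (pos 5, char 'd'): match length 0
  offset=4 (pos 4, char 'd'): match length 0
  offset=5 (pos 3, char 'b'): match length 2
  offset=6 (pos 2, char 'b'): match length 1
  offset=7 (pos 1, char 'e'): match length 0
  offset=8 (pos 0, char 'b'): match length 1
Longest match has length 2, found at offsets 2, 5; take the smallest, offset 2.
next_char = character at position 8 + 2 = 10 -> 'e'

Best match: offset=2, length=2 (matching 'bd' starting at position 6)
LZ77 triple: (2, 2, 'e')


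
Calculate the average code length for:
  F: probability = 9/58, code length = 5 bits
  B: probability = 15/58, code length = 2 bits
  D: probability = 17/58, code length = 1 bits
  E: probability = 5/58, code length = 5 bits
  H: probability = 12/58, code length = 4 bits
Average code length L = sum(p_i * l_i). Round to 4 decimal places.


Weighted contributions p_i * l_i:
  F: (9/58) * 5 = 45/58
  B: (15/58) * 2 = 30/58
  D: (17/58) * 1 = 17/58
  E: (5/58) * 5 = 25/58
  H: (12/58) * 4 = 48/58
Sum = (45 + 30 + 17 + 25 + 48)/58 = 165/58

L = 165/58 = 2.8448 bits/symbol


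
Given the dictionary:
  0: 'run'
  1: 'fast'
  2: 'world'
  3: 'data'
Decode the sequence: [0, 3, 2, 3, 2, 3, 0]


Look up each index in the dictionary:
  0 -> 'run'
  3 -> 'data'
  2 -> 'world'
  3 -> 'data'
  2 -> 'world'
  3 -> 'data'
  0 -> 'run'

Decoded: "run data world data world data run"


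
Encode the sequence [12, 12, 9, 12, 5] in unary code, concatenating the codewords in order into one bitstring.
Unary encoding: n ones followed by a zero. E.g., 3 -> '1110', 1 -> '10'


Encode each number as n ones followed by a terminating 0:
  12 -> 1111111111110 (13 bits)
  12 -> 1111111111110 (13 bits)
  9 -> 1111111110 (10 bits)
  12 -> 1111111111110 (13 bits)
  5 -> 111110 (6 bits)
Total length = 13 + 13 + 10 + 13 + 6 = 55 bits.

Unary([12, 12, 9, 12, 5]) = 1111111111110111111111111011111111101111111111110111110 (55 bits)


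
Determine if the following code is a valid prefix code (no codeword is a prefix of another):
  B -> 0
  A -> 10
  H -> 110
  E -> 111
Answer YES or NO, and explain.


Checking each pair (does one codeword prefix another?):
  B='0' vs A='10': no prefix
  B='0' vs H='110': no prefix
  B='0' vs E='111': no prefix
  A='10' vs B='0': no prefix
  A='10' vs H='110': no prefix
  A='10' vs E='111': no prefix
  H='110' vs B='0': no prefix
  H='110' vs A='10': no prefix
  H='110' vs E='111': no prefix
  E='111' vs B='0': no prefix
  E='111' vs A='10': no prefix
  E='111' vs H='110': no prefix
No violation found over all pairs.

YES -- this is a valid prefix code. No codeword is a prefix of any other codeword.


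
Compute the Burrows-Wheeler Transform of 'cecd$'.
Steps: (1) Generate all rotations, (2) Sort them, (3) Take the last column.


Rotations (sorted):
  0: $cecd -> last char: d
  1: cd$ce -> last char: e
  2: cecd$ -> last char: $
  3: d$cec -> last char: c
  4: ecd$c -> last char: c


BWT = de$cc


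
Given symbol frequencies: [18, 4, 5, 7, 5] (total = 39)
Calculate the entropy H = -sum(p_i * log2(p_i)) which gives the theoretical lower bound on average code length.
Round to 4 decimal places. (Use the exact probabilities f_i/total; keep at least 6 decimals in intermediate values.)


Per-symbol terms -p_i * log2(p_i) with p_i = f_i/39:
  p = 18/39 = 0.461538: log2(p) = -1.115477, -p*log2(p) = 0.514836
  p = 4/39 = 0.102564: log2(p) = -3.285402, -p*log2(p) = 0.336964
  p = 5/39 = 0.128205: log2(p) = -2.963474, -p*log2(p) = 0.379933
  p = 7/39 = 0.179487: log2(p) = -2.478047, -p*log2(p) = 0.444778
  p = 5/39 = 0.128205: log2(p) = -2.963474, -p*log2(p) = 0.379933
H = 0.514836 + 0.336964 + 0.379933 + 0.444778 + 0.379933 = 2.056444

H = 2.0564 bits/symbol


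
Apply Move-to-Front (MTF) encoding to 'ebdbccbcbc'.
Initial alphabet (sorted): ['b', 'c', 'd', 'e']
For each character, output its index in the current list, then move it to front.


MTF encoding:
'e': index 3 in ['b', 'c', 'd', 'e'] -> ['e', 'b', 'c', 'd']
'b': index 1 in ['e', 'b', 'c', 'd'] -> ['b', 'e', 'c', 'd']
'd': index 3 in ['b', 'e', 'c', 'd'] -> ['d', 'b', 'e', 'c']
'b': index 1 in ['d', 'b', 'e', 'c'] -> ['b', 'd', 'e', 'c']
'c': index 3 in ['b', 'd', 'e', 'c'] -> ['c', 'b', 'd', 'e']
'c': index 0 in ['c', 'b', 'd', 'e'] -> ['c', 'b', 'd', 'e']
'b': index 1 in ['c', 'b', 'd', 'e'] -> ['b', 'c', 'd', 'e']
'c': index 1 in ['b', 'c', 'd', 'e'] -> ['c', 'b', 'd', 'e']
'b': index 1 in ['c', 'b', 'd', 'e'] -> ['b', 'c', 'd', 'e']
'c': index 1 in ['b', 'c', 'd', 'e'] -> ['c', 'b', 'd', 'e']


Output: [3, 1, 3, 1, 3, 0, 1, 1, 1, 1]


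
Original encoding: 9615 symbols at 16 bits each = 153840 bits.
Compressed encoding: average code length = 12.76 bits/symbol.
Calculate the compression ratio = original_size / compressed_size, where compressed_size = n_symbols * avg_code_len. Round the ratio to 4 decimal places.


original_size = n_symbols * orig_bits = 9615 * 16 = 153840 bits
compressed_size = n_symbols * avg_code_len = 9615 * 12.76 = 122687.4 bits
ratio = original_size / compressed_size = 153840 / 122687.4 = 1.2539

Compression ratio = 1.2539


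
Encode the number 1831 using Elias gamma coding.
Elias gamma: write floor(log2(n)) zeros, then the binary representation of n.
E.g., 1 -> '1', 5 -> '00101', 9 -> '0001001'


num_bits = floor(log2(1831)) + 1 = 11
leading_zeros = num_bits - 1 = 10
binary(1831) = 11100100111

Elias gamma(1831) = '0000000000' + '11100100111' = 000000000011100100111 (21 bits)


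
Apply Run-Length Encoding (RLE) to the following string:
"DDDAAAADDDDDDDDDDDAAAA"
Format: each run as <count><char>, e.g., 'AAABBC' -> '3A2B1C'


Scanning runs left to right:
  i=0: run of 'D' x 3 -> '3D'
  i=3: run of 'A' x 4 -> '4A'
  i=7: run of 'D' x 11 -> '11D'
  i=18: run of 'A' x 4 -> '4A'

RLE = 3D4A11D4A


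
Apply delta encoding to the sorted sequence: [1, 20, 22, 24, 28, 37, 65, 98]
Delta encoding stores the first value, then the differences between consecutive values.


First value: 1
Deltas:
  20 - 1 = 19
  22 - 20 = 2
  24 - 22 = 2
  28 - 24 = 4
  37 - 28 = 9
  65 - 37 = 28
  98 - 65 = 33


Delta encoded: [1, 19, 2, 2, 4, 9, 28, 33]


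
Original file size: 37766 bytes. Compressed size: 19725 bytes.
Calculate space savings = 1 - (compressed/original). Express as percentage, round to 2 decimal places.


ratio = compressed/original = 19725/37766 = 0.522295
savings = 1 - ratio = 1 - 0.522295 = 0.477705
as a percentage: 0.477705 * 100 = 47.77%

Space savings = 1 - 19725/37766 = 47.77%


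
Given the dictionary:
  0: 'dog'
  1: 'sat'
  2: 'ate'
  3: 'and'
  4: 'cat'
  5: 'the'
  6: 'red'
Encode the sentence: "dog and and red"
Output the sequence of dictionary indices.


Look up each word in the dictionary:
  'dog' -> 0
  'and' -> 3
  'and' -> 3
  'red' -> 6

Encoded: [0, 3, 3, 6]


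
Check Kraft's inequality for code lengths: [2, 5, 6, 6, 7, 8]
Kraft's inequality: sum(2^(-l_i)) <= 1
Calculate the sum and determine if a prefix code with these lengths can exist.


Sum = 2^(-2) + 2^(-5) + 2^(-6) + 2^(-6) + 2^(-7) + 2^(-8)
    = 0.25 + 0.03125 + 0.015625 + 0.015625 + 0.0078125 + 0.00390625
    = 83/256 = 0.32421875
Since 0.32421875 <= 1, Kraft's inequality IS satisfied.
A prefix code with these lengths CAN exist.

Kraft sum = 0.32421875. Satisfied.


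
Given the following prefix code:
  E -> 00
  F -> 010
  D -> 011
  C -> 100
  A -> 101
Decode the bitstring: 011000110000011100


Decoding step by step:
Bits 011 -> D
Bits 00 -> E
Bits 011 -> D
Bits 00 -> E
Bits 00 -> E
Bits 011 -> D
Bits 100 -> C


Decoded message: DEDEEDC


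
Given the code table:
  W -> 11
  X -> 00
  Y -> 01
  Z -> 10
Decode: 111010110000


Decoding:
11 -> W
10 -> Z
10 -> Z
11 -> W
00 -> X
00 -> X


Result: WZZWXX


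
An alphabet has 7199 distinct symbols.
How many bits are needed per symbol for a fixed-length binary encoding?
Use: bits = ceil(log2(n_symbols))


log2(7199) = 12.8136
Bracket: 2^12 = 4096 < 7199 <= 2^13 = 8192
So ceil(log2(7199)) = 13

bits = ceil(log2(7199)) = ceil(12.8136) = 13 bits


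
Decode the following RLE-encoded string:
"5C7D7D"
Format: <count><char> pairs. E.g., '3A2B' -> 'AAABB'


Expanding each <count><char> pair:
  5C -> 'CCCCC'
  7D -> 'DDDDDDD'
  7D -> 'DDDDDDD'

Decoded = CCCCCDDDDDDDDDDDDDD


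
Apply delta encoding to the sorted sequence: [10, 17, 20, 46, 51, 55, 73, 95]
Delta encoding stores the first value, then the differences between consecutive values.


First value: 10
Deltas:
  17 - 10 = 7
  20 - 17 = 3
  46 - 20 = 26
  51 - 46 = 5
  55 - 51 = 4
  73 - 55 = 18
  95 - 73 = 22


Delta encoded: [10, 7, 3, 26, 5, 4, 18, 22]


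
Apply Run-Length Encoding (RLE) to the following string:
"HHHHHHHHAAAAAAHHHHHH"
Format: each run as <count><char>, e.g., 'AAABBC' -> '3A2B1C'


Scanning runs left to right:
  i=0: run of 'H' x 8 -> '8H'
  i=8: run of 'A' x 6 -> '6A'
  i=14: run of 'H' x 6 -> '6H'

RLE = 8H6A6H


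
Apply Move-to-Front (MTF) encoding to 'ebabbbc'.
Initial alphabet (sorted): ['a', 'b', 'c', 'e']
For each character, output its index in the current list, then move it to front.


MTF encoding:
'e': index 3 in ['a', 'b', 'c', 'e'] -> ['e', 'a', 'b', 'c']
'b': index 2 in ['e', 'a', 'b', 'c'] -> ['b', 'e', 'a', 'c']
'a': index 2 in ['b', 'e', 'a', 'c'] -> ['a', 'b', 'e', 'c']
'b': index 1 in ['a', 'b', 'e', 'c'] -> ['b', 'a', 'e', 'c']
'b': index 0 in ['b', 'a', 'e', 'c'] -> ['b', 'a', 'e', 'c']
'b': index 0 in ['b', 'a', 'e', 'c'] -> ['b', 'a', 'e', 'c']
'c': index 3 in ['b', 'a', 'e', 'c'] -> ['c', 'b', 'a', 'e']


Output: [3, 2, 2, 1, 0, 0, 3]


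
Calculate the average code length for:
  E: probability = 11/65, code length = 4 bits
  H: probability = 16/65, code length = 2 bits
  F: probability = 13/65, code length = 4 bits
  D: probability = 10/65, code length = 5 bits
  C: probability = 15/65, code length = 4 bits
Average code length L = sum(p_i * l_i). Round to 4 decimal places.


Weighted contributions p_i * l_i:
  E: (11/65) * 4 = 44/65
  H: (16/65) * 2 = 32/65
  F: (13/65) * 4 = 52/65
  D: (10/65) * 5 = 50/65
  C: (15/65) * 4 = 60/65
Sum = (44 + 32 + 52 + 50 + 60)/65 = 238/65

L = 238/65 = 3.6615 bits/symbol


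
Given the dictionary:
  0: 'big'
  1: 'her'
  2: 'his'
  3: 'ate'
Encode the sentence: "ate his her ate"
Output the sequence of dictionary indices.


Look up each word in the dictionary:
  'ate' -> 3
  'his' -> 2
  'her' -> 1
  'ate' -> 3

Encoded: [3, 2, 1, 3]


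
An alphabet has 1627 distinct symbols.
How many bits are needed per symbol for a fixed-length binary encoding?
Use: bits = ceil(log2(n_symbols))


log2(1627) = 10.668
Bracket: 2^10 = 1024 < 1627 <= 2^11 = 2048
So ceil(log2(1627)) = 11

bits = ceil(log2(1627)) = ceil(10.668) = 11 bits


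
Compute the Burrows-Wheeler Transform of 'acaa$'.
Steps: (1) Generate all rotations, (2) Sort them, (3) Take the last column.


Rotations (sorted):
  0: $acaa -> last char: a
  1: a$aca -> last char: a
  2: aa$ac -> last char: c
  3: acaa$ -> last char: $
  4: caa$a -> last char: a


BWT = aac$a


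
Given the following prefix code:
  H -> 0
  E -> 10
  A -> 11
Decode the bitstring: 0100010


Decoding step by step:
Bits 0 -> H
Bits 10 -> E
Bits 0 -> H
Bits 0 -> H
Bits 10 -> E


Decoded message: HEHHE


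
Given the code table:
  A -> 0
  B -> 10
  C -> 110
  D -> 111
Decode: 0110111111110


Decoding:
0 -> A
110 -> C
111 -> D
111 -> D
110 -> C


Result: ACDDC


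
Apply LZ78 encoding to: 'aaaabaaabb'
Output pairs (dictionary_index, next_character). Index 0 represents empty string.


LZ78 encoding steps:
Dictionary: {0: ''}
Step 1: w='' (idx 0), next='a' -> output (0, 'a'), add 'a' as idx 1
Step 2: w='a' (idx 1), next='a' -> output (1, 'a'), add 'aa' as idx 2
Step 3: w='a' (idx 1), next='b' -> output (1, 'b'), add 'ab' as idx 3
Step 4: w='aa' (idx 2), next='a' -> output (2, 'a'), add 'aaa' as idx 4
Step 5: w='' (idx 0), next='b' -> output (0, 'b'), add 'b' as idx 5
Step 6: w='b' (idx 5), end of input -> output (5, '')


Encoded: [(0, 'a'), (1, 'a'), (1, 'b'), (2, 'a'), (0, 'b'), (5, '')]


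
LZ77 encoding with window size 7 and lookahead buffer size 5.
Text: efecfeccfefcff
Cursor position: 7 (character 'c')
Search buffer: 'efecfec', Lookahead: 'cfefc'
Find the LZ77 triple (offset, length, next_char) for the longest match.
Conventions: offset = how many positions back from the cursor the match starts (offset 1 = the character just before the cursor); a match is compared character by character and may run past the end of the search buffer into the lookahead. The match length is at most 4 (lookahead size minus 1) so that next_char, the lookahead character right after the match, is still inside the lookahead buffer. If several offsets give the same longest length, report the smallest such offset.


Try each offset into the search buffer:
  offset=1 (pos 6, char 'c'): match length 1
  offset=2 (pos 5, char 'e'): match length 0
  offset=3 (pos 4, char 'f'): match length 0
  offset=4 (pos 3, char 'c'): match length 3
  offset=5 (pos 2, char 'e'): match length 0
  offset=6 (pos 1, char 'f'): match length 0
  offset=7 (pos 0, char 'e'): match length 0
Longest match has length 3 at offset 4.
next_char = character at position 7 + 3 = 10 -> 'f'

Best match: offset=4, length=3 (matching 'cfe' starting at position 3)
LZ77 triple: (4, 3, 'f')


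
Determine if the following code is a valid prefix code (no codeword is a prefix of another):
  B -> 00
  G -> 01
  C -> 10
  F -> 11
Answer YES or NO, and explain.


Checking each pair (does one codeword prefix another?):
  B='00' vs G='01': no prefix
  B='00' vs C='10': no prefix
  B='00' vs F='11': no prefix
  G='01' vs B='00': no prefix
  G='01' vs C='10': no prefix
  G='01' vs F='11': no prefix
  C='10' vs B='00': no prefix
  C='10' vs G='01': no prefix
  C='10' vs F='11': no prefix
  F='11' vs B='00': no prefix
  F='11' vs G='01': no prefix
  F='11' vs C='10': no prefix
No violation found over all pairs.

YES -- this is a valid prefix code. No codeword is a prefix of any other codeword.


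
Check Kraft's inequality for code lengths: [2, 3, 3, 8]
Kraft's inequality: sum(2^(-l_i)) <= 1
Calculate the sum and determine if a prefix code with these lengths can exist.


Sum = 2^(-2) + 2^(-3) + 2^(-3) + 2^(-8)
    = 0.25 + 0.125 + 0.125 + 0.00390625
    = 129/256 = 0.50390625
Since 0.50390625 <= 1, Kraft's inequality IS satisfied.
A prefix code with these lengths CAN exist.

Kraft sum = 0.50390625. Satisfied.


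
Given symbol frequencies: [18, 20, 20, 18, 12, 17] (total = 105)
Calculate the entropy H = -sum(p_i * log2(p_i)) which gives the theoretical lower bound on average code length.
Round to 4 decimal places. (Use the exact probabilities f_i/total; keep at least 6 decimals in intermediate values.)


Per-symbol terms -p_i * log2(p_i) with p_i = f_i/105:
  p = 18/105 = 0.171429: log2(p) = -2.544321, -p*log2(p) = 0.436169
  p = 20/105 = 0.190476: log2(p) = -2.392317, -p*log2(p) = 0.455680
  p = 20/105 = 0.190476: log2(p) = -2.392317, -p*log2(p) = 0.455680
  p = 18/105 = 0.171429: log2(p) = -2.544321, -p*log2(p) = 0.436169
  p = 12/105 = 0.114286: log2(p) = -3.129283, -p*log2(p) = 0.357632
  p = 17/105 = 0.161905: log2(p) = -2.626783, -p*log2(p) = 0.425289
H = 0.436169 + 0.455680 + 0.455680 + 0.436169 + 0.357632 + 0.425289 = 2.566619

H = 2.5666 bits/symbol


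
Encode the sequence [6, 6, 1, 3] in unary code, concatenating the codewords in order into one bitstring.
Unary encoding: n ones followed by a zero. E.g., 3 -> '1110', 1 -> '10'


Encode each number as n ones followed by a terminating 0:
  6 -> 1111110 (7 bits)
  6 -> 1111110 (7 bits)
  1 -> 10 (2 bits)
  3 -> 1110 (4 bits)
Total length = 7 + 7 + 2 + 4 = 20 bits.

Unary([6, 6, 1, 3]) = 11111101111110101110 (20 bits)


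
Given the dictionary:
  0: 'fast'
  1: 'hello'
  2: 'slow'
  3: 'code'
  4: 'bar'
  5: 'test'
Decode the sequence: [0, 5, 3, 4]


Look up each index in the dictionary:
  0 -> 'fast'
  5 -> 'test'
  3 -> 'code'
  4 -> 'bar'

Decoded: "fast test code bar"


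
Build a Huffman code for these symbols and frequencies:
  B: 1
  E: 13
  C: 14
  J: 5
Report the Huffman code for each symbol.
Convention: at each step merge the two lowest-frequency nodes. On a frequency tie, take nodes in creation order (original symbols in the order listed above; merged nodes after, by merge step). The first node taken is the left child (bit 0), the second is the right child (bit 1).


Huffman tree construction:
Step 1: Merge B(1) + J(5) = 6
Step 2: Merge (B+J)(6) + E(13) = 19
Step 3: Merge C(14) + ((B+J)+E)(19) = 33
Read each symbol's code off the tree from the root (left child = 0, right child = 1).

Codes:
  B: 100 (length 3)
  E: 11 (length 2)
  C: 0 (length 1)
  J: 101 (length 3)
Average code length: 58/33 = 1.7576 bits/symbol


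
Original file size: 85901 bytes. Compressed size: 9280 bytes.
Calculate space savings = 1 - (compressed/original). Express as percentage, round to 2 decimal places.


ratio = compressed/original = 9280/85901 = 0.108031
savings = 1 - ratio = 1 - 0.108031 = 0.891969
as a percentage: 0.891969 * 100 = 89.2%

Space savings = 1 - 9280/85901 = 89.2%


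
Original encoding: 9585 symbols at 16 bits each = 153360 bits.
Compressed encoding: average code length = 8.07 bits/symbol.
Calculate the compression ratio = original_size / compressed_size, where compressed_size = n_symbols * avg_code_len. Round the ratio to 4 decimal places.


original_size = n_symbols * orig_bits = 9585 * 16 = 153360 bits
compressed_size = n_symbols * avg_code_len = 9585 * 8.07 = 77350.95 bits
ratio = original_size / compressed_size = 153360 / 77350.95 = 1.9827

Compression ratio = 1.9827


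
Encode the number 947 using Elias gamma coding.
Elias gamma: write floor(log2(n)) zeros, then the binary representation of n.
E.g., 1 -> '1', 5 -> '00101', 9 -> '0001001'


num_bits = floor(log2(947)) + 1 = 10
leading_zeros = num_bits - 1 = 9
binary(947) = 1110110011

Elias gamma(947) = '000000000' + '1110110011' = 0000000001110110011 (19 bits)


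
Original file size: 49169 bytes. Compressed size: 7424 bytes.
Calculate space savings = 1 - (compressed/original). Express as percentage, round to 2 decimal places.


ratio = compressed/original = 7424/49169 = 0.150989
savings = 1 - ratio = 1 - 0.150989 = 0.849011
as a percentage: 0.849011 * 100 = 84.9%

Space savings = 1 - 7424/49169 = 84.9%


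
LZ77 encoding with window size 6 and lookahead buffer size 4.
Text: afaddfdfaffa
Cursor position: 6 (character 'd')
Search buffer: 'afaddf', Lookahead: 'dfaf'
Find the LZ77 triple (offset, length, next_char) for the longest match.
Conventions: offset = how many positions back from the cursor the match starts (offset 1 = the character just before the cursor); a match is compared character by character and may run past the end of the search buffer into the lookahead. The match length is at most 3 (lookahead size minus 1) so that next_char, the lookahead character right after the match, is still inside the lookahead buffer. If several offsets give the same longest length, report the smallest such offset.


Try each offset into the search buffer:
  offset=1 (pos 5, char 'f'): match length 0
  offset=2 (pos 4, char 'd'): match length 2
  offset=3 (pos 3, char 'd'): match length 1
  offset=4 (pos 2, char 'a'): match length 0
  offset=5 (pos 1, char 'f'): match length 0
  offset=6 (pos 0, char 'a'): match length 0
Longest match has length 2 at offset 2.
next_char = character at position 6 + 2 = 8 -> 'a'

Best match: offset=2, length=2 (matching 'df' starting at position 4)
LZ77 triple: (2, 2, 'a')


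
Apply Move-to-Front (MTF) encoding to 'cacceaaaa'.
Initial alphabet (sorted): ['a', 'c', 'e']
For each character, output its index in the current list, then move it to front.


MTF encoding:
'c': index 1 in ['a', 'c', 'e'] -> ['c', 'a', 'e']
'a': index 1 in ['c', 'a', 'e'] -> ['a', 'c', 'e']
'c': index 1 in ['a', 'c', 'e'] -> ['c', 'a', 'e']
'c': index 0 in ['c', 'a', 'e'] -> ['c', 'a', 'e']
'e': index 2 in ['c', 'a', 'e'] -> ['e', 'c', 'a']
'a': index 2 in ['e', 'c', 'a'] -> ['a', 'e', 'c']
'a': index 0 in ['a', 'e', 'c'] -> ['a', 'e', 'c']
'a': index 0 in ['a', 'e', 'c'] -> ['a', 'e', 'c']
'a': index 0 in ['a', 'e', 'c'] -> ['a', 'e', 'c']


Output: [1, 1, 1, 0, 2, 2, 0, 0, 0]


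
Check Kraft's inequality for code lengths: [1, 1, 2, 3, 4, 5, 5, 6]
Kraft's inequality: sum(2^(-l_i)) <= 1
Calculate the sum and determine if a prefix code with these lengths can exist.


Sum = 2^(-1) + 2^(-1) + 2^(-2) + 2^(-3) + 2^(-4) + 2^(-5) + 2^(-5) + 2^(-6)
    = 0.5 + 0.5 + 0.25 + 0.125 + 0.0625 + 0.03125 + 0.03125 + 0.015625
    = 97/64 = 1.515625
Since 1.515625 > 1, Kraft's inequality is NOT satisfied.
A prefix code with these lengths CANNOT exist.

Kraft sum = 1.515625. Not satisfied.


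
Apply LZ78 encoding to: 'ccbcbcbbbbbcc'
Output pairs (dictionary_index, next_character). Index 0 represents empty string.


LZ78 encoding steps:
Dictionary: {0: ''}
Step 1: w='' (idx 0), next='c' -> output (0, 'c'), add 'c' as idx 1
Step 2: w='c' (idx 1), next='b' -> output (1, 'b'), add 'cb' as idx 2
Step 3: w='cb' (idx 2), next='c' -> output (2, 'c'), add 'cbc' as idx 3
Step 4: w='' (idx 0), next='b' -> output (0, 'b'), add 'b' as idx 4
Step 5: w='b' (idx 4), next='b' -> output (4, 'b'), add 'bb' as idx 5
Step 6: w='bb' (idx 5), next='c' -> output (5, 'c'), add 'bbc' as idx 6
Step 7: w='c' (idx 1), end of input -> output (1, '')


Encoded: [(0, 'c'), (1, 'b'), (2, 'c'), (0, 'b'), (4, 'b'), (5, 'c'), (1, '')]


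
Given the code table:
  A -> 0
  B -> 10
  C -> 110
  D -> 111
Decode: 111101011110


Decoding:
111 -> D
10 -> B
10 -> B
111 -> D
10 -> B


Result: DBBDB


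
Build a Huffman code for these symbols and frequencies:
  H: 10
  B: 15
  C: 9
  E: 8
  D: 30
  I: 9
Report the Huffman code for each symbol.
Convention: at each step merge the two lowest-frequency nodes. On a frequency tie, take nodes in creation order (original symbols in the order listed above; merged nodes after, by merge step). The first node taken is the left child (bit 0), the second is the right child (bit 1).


Huffman tree construction:
Step 1: Merge E(8) + C(9) = 17
Step 2: Merge I(9) + H(10) = 19
Step 3: Merge B(15) + (E+C)(17) = 32
Step 4: Merge (I+H)(19) + D(30) = 49
Step 5: Merge (B+(E+C))(32) + ((I+H)+D)(49) = 81
Read each symbol's code off the tree from the root (left child = 0, right child = 1).

Codes:
  H: 101 (length 3)
  B: 00 (length 2)
  C: 011 (length 3)
  E: 010 (length 3)
  D: 11 (length 2)
  I: 100 (length 3)
Average code length: 198/81 = 2.4444 bits/symbol


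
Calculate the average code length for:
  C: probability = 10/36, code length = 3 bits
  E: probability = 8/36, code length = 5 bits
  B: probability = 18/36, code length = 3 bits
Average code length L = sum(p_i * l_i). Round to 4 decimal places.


Weighted contributions p_i * l_i:
  C: (10/36) * 3 = 30/36
  E: (8/36) * 5 = 40/36
  B: (18/36) * 3 = 54/36
Sum = (30 + 40 + 54)/36 = 124/36

L = 124/36 = 3.4444 bits/symbol


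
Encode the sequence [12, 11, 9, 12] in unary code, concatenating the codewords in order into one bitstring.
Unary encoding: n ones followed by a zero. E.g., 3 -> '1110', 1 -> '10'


Encode each number as n ones followed by a terminating 0:
  12 -> 1111111111110 (13 bits)
  11 -> 111111111110 (12 bits)
  9 -> 1111111110 (10 bits)
  12 -> 1111111111110 (13 bits)
Total length = 13 + 12 + 10 + 13 = 48 bits.

Unary([12, 11, 9, 12]) = 111111111111011111111111011111111101111111111110 (48 bits)


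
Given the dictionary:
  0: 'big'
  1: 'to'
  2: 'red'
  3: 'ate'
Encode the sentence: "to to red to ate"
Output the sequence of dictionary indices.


Look up each word in the dictionary:
  'to' -> 1
  'to' -> 1
  'red' -> 2
  'to' -> 1
  'ate' -> 3

Encoded: [1, 1, 2, 1, 3]


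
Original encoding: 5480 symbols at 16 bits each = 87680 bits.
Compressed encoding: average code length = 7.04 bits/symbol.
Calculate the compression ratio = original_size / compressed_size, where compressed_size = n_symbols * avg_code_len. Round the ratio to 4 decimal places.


original_size = n_symbols * orig_bits = 5480 * 16 = 87680 bits
compressed_size = n_symbols * avg_code_len = 5480 * 7.04 = 38579.2 bits
ratio = original_size / compressed_size = 87680 / 38579.2 = 2.2727

Compression ratio = 2.2727


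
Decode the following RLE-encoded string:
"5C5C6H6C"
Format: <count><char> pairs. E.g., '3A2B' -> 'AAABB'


Expanding each <count><char> pair:
  5C -> 'CCCCC'
  5C -> 'CCCCC'
  6H -> 'HHHHHH'
  6C -> 'CCCCCC'

Decoded = CCCCCCCCCCHHHHHHCCCCCC


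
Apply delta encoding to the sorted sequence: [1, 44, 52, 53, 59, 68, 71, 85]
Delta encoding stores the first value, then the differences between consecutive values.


First value: 1
Deltas:
  44 - 1 = 43
  52 - 44 = 8
  53 - 52 = 1
  59 - 53 = 6
  68 - 59 = 9
  71 - 68 = 3
  85 - 71 = 14


Delta encoded: [1, 43, 8, 1, 6, 9, 3, 14]


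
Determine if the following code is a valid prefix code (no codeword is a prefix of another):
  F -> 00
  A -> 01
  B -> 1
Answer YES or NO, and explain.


Checking each pair (does one codeword prefix another?):
  F='00' vs A='01': no prefix
  F='00' vs B='1': no prefix
  A='01' vs F='00': no prefix
  A='01' vs B='1': no prefix
  B='1' vs F='00': no prefix
  B='1' vs A='01': no prefix
No violation found over all pairs.

YES -- this is a valid prefix code. No codeword is a prefix of any other codeword.


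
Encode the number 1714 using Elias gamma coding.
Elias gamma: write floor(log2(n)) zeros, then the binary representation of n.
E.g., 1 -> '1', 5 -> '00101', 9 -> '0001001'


num_bits = floor(log2(1714)) + 1 = 11
leading_zeros = num_bits - 1 = 10
binary(1714) = 11010110010

Elias gamma(1714) = '0000000000' + '11010110010' = 000000000011010110010 (21 bits)


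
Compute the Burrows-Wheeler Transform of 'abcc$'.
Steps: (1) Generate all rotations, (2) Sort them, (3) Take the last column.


Rotations (sorted):
  0: $abcc -> last char: c
  1: abcc$ -> last char: $
  2: bcc$a -> last char: a
  3: c$abc -> last char: c
  4: cc$ab -> last char: b


BWT = c$acb


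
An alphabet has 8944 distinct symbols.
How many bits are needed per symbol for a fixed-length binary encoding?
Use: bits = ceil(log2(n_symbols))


log2(8944) = 13.1267
Bracket: 2^13 = 8192 < 8944 <= 2^14 = 16384
So ceil(log2(8944)) = 14

bits = ceil(log2(8944)) = ceil(13.1267) = 14 bits


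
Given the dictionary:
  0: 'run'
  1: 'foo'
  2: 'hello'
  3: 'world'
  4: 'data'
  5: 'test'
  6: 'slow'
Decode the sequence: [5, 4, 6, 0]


Look up each index in the dictionary:
  5 -> 'test'
  4 -> 'data'
  6 -> 'slow'
  0 -> 'run'

Decoded: "test data slow run"


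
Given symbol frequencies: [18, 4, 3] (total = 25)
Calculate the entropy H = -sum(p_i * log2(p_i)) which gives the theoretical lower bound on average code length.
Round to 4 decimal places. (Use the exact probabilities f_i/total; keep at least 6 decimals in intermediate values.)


Per-symbol terms -p_i * log2(p_i) with p_i = f_i/25:
  p = 18/25 = 0.720000: log2(p) = -0.473931, -p*log2(p) = 0.341230
  p = 4/25 = 0.160000: log2(p) = -2.643856, -p*log2(p) = 0.423017
  p = 3/25 = 0.120000: log2(p) = -3.058894, -p*log2(p) = 0.367067
H = 0.341230 + 0.423017 + 0.367067 = 1.131314

H = 1.1313 bits/symbol


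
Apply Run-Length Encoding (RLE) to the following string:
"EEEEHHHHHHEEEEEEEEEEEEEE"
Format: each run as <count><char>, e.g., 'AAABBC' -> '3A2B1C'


Scanning runs left to right:
  i=0: run of 'E' x 4 -> '4E'
  i=4: run of 'H' x 6 -> '6H'
  i=10: run of 'E' x 14 -> '14E'

RLE = 4E6H14E


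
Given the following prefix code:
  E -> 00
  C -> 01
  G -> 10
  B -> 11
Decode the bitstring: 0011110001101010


Decoding step by step:
Bits 00 -> E
Bits 11 -> B
Bits 11 -> B
Bits 00 -> E
Bits 01 -> C
Bits 10 -> G
Bits 10 -> G
Bits 10 -> G


Decoded message: EBBECGGG


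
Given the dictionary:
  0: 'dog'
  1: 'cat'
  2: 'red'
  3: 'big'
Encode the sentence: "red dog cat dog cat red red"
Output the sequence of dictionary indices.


Look up each word in the dictionary:
  'red' -> 2
  'dog' -> 0
  'cat' -> 1
  'dog' -> 0
  'cat' -> 1
  'red' -> 2
  'red' -> 2

Encoded: [2, 0, 1, 0, 1, 2, 2]


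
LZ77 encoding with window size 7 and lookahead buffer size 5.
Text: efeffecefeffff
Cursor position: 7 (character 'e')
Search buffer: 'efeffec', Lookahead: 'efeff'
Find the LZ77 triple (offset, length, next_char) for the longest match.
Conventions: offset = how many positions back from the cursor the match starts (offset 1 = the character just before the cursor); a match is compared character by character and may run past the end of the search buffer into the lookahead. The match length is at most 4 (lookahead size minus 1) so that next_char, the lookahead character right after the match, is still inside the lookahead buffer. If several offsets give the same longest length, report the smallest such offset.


Try each offset into the search buffer:
  offset=1 (pos 6, char 'c'): match length 0
  offset=2 (pos 5, char 'e'): match length 1
  offset=3 (pos 4, char 'f'): match length 0
  offset=4 (pos 3, char 'f'): match length 0
  offset=5 (pos 2, char 'e'): match length 2
  offset=6 (pos 1, char 'f'): match length 0
  offset=7 (pos 0, char 'e'): match length 4
Longest match has length 4 at offset 7.
next_char = character at position 7 + 4 = 11 -> 'f'

Best match: offset=7, length=4 (matching 'efef' starting at position 0)
LZ77 triple: (7, 4, 'f')


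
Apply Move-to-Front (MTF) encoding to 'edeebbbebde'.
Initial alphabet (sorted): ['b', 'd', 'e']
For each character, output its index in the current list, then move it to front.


MTF encoding:
'e': index 2 in ['b', 'd', 'e'] -> ['e', 'b', 'd']
'd': index 2 in ['e', 'b', 'd'] -> ['d', 'e', 'b']
'e': index 1 in ['d', 'e', 'b'] -> ['e', 'd', 'b']
'e': index 0 in ['e', 'd', 'b'] -> ['e', 'd', 'b']
'b': index 2 in ['e', 'd', 'b'] -> ['b', 'e', 'd']
'b': index 0 in ['b', 'e', 'd'] -> ['b', 'e', 'd']
'b': index 0 in ['b', 'e', 'd'] -> ['b', 'e', 'd']
'e': index 1 in ['b', 'e', 'd'] -> ['e', 'b', 'd']
'b': index 1 in ['e', 'b', 'd'] -> ['b', 'e', 'd']
'd': index 2 in ['b', 'e', 'd'] -> ['d', 'b', 'e']
'e': index 2 in ['d', 'b', 'e'] -> ['e', 'd', 'b']


Output: [2, 2, 1, 0, 2, 0, 0, 1, 1, 2, 2]


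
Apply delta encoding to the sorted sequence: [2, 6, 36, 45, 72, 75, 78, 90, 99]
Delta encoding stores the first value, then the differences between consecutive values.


First value: 2
Deltas:
  6 - 2 = 4
  36 - 6 = 30
  45 - 36 = 9
  72 - 45 = 27
  75 - 72 = 3
  78 - 75 = 3
  90 - 78 = 12
  99 - 90 = 9


Delta encoded: [2, 4, 30, 9, 27, 3, 3, 12, 9]


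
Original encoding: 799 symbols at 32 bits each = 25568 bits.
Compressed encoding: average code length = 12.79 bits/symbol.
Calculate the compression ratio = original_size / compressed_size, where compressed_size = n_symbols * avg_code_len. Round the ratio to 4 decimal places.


original_size = n_symbols * orig_bits = 799 * 32 = 25568 bits
compressed_size = n_symbols * avg_code_len = 799 * 12.79 = 10219.21 bits
ratio = original_size / compressed_size = 25568 / 10219.21 = 2.502

Compression ratio = 2.502


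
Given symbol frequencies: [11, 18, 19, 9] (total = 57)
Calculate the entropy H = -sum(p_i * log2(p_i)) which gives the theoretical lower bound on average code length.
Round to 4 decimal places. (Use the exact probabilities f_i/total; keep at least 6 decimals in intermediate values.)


Per-symbol terms -p_i * log2(p_i) with p_i = f_i/57:
  p = 11/57 = 0.192982: log2(p) = -2.373458, -p*log2(p) = 0.458036
  p = 18/57 = 0.315789: log2(p) = -1.662965, -p*log2(p) = 0.525147
  p = 19/57 = 0.333333: log2(p) = -1.584963, -p*log2(p) = 0.528321
  p = 9/57 = 0.157895: log2(p) = -2.662965, -p*log2(p) = 0.420468
H = 0.458036 + 0.525147 + 0.528321 + 0.420468 = 1.931972

H = 1.932 bits/symbol


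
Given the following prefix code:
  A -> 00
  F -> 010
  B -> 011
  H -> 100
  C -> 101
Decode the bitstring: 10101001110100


Decoding step by step:
Bits 101 -> C
Bits 010 -> F
Bits 011 -> B
Bits 101 -> C
Bits 00 -> A


Decoded message: CFBCA


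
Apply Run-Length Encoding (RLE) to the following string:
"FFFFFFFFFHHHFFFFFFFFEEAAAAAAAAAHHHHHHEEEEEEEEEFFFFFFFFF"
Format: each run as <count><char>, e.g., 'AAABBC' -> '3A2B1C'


Scanning runs left to right:
  i=0: run of 'F' x 9 -> '9F'
  i=9: run of 'H' x 3 -> '3H'
  i=12: run of 'F' x 8 -> '8F'
  i=20: run of 'E' x 2 -> '2E'
  i=22: run of 'A' x 9 -> '9A'
  i=31: run of 'H' x 6 -> '6H'
  i=37: run of 'E' x 9 -> '9E'
  i=46: run of 'F' x 9 -> '9F'

RLE = 9F3H8F2E9A6H9E9F


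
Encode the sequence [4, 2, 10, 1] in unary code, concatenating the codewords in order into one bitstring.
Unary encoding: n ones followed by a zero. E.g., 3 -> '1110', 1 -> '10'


Encode each number as n ones followed by a terminating 0:
  4 -> 11110 (5 bits)
  2 -> 110 (3 bits)
  10 -> 11111111110 (11 bits)
  1 -> 10 (2 bits)
Total length = 5 + 3 + 11 + 2 = 21 bits.

Unary([4, 2, 10, 1]) = 111101101111111111010 (21 bits)


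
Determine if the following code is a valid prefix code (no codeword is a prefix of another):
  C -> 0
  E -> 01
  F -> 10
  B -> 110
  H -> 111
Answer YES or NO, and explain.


Checking each pair (does one codeword prefix another?):
  C='0' vs E='01': prefix -- VIOLATION

NO -- this is NOT a valid prefix code. C (0) is a prefix of E (01).


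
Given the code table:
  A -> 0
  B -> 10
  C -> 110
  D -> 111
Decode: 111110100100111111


Decoding:
111 -> D
110 -> C
10 -> B
0 -> A
10 -> B
0 -> A
111 -> D
111 -> D


Result: DCBABADD


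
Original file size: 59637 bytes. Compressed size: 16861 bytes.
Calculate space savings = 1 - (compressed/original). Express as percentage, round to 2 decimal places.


ratio = compressed/original = 16861/59637 = 0.282727
savings = 1 - ratio = 1 - 0.282727 = 0.717273
as a percentage: 0.717273 * 100 = 71.73%

Space savings = 1 - 16861/59637 = 71.73%


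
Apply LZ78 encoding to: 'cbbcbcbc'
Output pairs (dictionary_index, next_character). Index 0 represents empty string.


LZ78 encoding steps:
Dictionary: {0: ''}
Step 1: w='' (idx 0), next='c' -> output (0, 'c'), add 'c' as idx 1
Step 2: w='' (idx 0), next='b' -> output (0, 'b'), add 'b' as idx 2
Step 3: w='b' (idx 2), next='c' -> output (2, 'c'), add 'bc' as idx 3
Step 4: w='bc' (idx 3), next='b' -> output (3, 'b'), add 'bcb' as idx 4
Step 5: w='c' (idx 1), end of input -> output (1, '')


Encoded: [(0, 'c'), (0, 'b'), (2, 'c'), (3, 'b'), (1, '')]


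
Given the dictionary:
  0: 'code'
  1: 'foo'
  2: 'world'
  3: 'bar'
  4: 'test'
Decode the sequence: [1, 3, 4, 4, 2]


Look up each index in the dictionary:
  1 -> 'foo'
  3 -> 'bar'
  4 -> 'test'
  4 -> 'test'
  2 -> 'world'

Decoded: "foo bar test test world"


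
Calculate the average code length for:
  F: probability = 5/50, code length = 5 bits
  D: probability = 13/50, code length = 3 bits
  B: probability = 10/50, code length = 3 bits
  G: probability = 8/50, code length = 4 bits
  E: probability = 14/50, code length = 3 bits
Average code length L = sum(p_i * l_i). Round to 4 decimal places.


Weighted contributions p_i * l_i:
  F: (5/50) * 5 = 25/50
  D: (13/50) * 3 = 39/50
  B: (10/50) * 3 = 30/50
  G: (8/50) * 4 = 32/50
  E: (14/50) * 3 = 42/50
Sum = (25 + 39 + 30 + 32 + 42)/50 = 168/50

L = 168/50 = 3.3600 bits/symbol


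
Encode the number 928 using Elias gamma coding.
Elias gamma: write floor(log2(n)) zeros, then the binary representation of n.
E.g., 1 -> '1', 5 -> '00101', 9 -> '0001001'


num_bits = floor(log2(928)) + 1 = 10
leading_zeros = num_bits - 1 = 9
binary(928) = 1110100000

Elias gamma(928) = '000000000' + '1110100000' = 0000000001110100000 (19 bits)


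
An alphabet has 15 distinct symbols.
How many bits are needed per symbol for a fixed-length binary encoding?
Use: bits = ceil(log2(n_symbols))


log2(15) = 3.9069
Bracket: 2^3 = 8 < 15 <= 2^4 = 16
So ceil(log2(15)) = 4

bits = ceil(log2(15)) = ceil(3.9069) = 4 bits


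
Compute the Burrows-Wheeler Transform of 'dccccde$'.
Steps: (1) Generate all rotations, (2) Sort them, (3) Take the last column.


Rotations (sorted):
  0: $dccccde -> last char: e
  1: ccccde$d -> last char: d
  2: cccde$dc -> last char: c
  3: ccde$dcc -> last char: c
  4: cde$dccc -> last char: c
  5: dccccde$ -> last char: $
  6: de$dcccc -> last char: c
  7: e$dccccd -> last char: d


BWT = edccc$cd


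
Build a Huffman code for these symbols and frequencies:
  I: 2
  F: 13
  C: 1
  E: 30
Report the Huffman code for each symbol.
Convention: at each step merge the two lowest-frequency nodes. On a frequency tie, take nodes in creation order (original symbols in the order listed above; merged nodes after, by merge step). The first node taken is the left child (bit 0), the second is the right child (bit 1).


Huffman tree construction:
Step 1: Merge C(1) + I(2) = 3
Step 2: Merge (C+I)(3) + F(13) = 16
Step 3: Merge ((C+I)+F)(16) + E(30) = 46
Read each symbol's code off the tree from the root (left child = 0, right child = 1).

Codes:
  I: 001 (length 3)
  F: 01 (length 2)
  C: 000 (length 3)
  E: 1 (length 1)
Average code length: 65/46 = 1.4130 bits/symbol
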